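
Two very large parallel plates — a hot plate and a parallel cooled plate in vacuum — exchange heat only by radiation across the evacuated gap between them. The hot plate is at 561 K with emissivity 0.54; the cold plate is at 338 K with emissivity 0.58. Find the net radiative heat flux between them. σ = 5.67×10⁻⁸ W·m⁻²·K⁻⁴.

q ≈ 1890 W/m²

For two infinite grey parallel plates, q = σ(T₁⁴ − T₂⁴)/(1/ε₁ + 1/ε₂ − 1).
T₁⁴ − T₂⁴ = 9.905×10¹⁰ − 1.305×10¹⁰ = 8.600×10¹⁰ K⁴.
1/ε₁ + 1/ε₂ − 1 = 1.852 + 1.724 − 1 = 2.576.
q = 5.67×10⁻⁸ × 8.600×10¹⁰ / 2.576.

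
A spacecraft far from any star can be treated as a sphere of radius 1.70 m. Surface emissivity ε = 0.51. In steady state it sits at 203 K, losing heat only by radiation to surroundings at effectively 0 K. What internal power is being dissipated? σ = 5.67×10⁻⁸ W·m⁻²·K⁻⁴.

P ≈ 1780 W

Steady state: P = εσA T⁴.
A = 4πr² = 36.32 m²; T⁴ = (203)⁴ = 1.698×10⁹ K⁴.
P = 0.51 × 5.67×10⁻⁸ × 36.32 × 1.698×10⁹.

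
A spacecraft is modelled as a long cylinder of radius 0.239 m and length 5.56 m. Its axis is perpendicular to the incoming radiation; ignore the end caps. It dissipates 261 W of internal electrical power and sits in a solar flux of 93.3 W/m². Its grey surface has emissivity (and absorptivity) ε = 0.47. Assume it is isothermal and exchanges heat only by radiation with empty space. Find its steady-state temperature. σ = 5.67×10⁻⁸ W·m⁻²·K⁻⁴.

T ≈ 203 K

At steady state, absorbed solar power + internal power = radiated power.
Absorbed: α·S·A_cross = 0.47·93.3·2.658 = 116.5 W (cross-section 2rL).
Total input = 116.5 + 261 = 377.5 W.
Radiated: εσ·A_surf·T⁴ with A_surf = 2πrL = 8.349 m².
T⁴ = 377.5/(0.47·5.67×10⁻⁸·8.349) = 1.697×10⁹ K⁴.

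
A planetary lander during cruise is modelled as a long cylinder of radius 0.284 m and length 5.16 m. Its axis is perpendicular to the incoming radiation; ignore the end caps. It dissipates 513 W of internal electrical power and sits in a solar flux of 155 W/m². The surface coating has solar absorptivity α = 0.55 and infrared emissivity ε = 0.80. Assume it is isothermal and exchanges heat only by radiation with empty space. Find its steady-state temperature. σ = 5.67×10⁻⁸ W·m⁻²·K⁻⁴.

At steady state, absorbed solar power + internal power = radiated power.
Absorbed: α·S·A_cross = 0.55·155·2.931 = 249.9 W (cross-section 2rL).
Total input = 249.9 + 513 = 762.9 W.
Radiated: εσ·A_surf·T⁴ with A_surf = 2πrL = 9.208 m².
T⁴ = 762.9/(0.80·5.67×10⁻⁸·9.208) = 1.827×10⁹ K⁴.

T ≈ 207 K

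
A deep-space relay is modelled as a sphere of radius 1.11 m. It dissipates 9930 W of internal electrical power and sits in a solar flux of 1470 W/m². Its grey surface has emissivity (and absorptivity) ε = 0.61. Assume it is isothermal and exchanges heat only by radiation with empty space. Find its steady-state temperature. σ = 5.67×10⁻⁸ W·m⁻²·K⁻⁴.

At steady state, absorbed solar power + internal power = radiated power.
Absorbed: α·S·A_cross = 0.61·1470·3.871 = 3471 W (cross-section πr²).
Total input = 3471 + 9930 = 13400 W.
Radiated: εσ·A_surf·T⁴ with A_surf = 4πr² = 15.48 m².
T⁴ = 13400/(0.61·5.67×10⁻⁸·15.48) = 2.502×10¹⁰ K⁴.

T ≈ 398 K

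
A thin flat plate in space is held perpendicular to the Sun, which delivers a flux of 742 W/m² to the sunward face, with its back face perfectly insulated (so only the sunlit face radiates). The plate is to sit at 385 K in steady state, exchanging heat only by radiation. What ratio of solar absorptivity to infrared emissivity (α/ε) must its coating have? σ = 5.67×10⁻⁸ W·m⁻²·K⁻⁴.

α/ε ≈ 1.68

Balance: αS·A = εσ·1A·T⁴ ⇒ α/ε = σT⁴/S.
α/ε = 5.67×10⁻⁸·(385)⁴/742 = 5.67×10⁻⁸·2.197×10¹⁰/742.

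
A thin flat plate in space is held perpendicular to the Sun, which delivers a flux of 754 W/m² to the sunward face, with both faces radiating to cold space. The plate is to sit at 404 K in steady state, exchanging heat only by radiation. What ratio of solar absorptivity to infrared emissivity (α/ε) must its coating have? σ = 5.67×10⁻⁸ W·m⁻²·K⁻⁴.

Balance: αS·A = εσ·2A·T⁴ ⇒ α/ε = 2σT⁴/S.
α/ε = 2·5.67×10⁻⁸·(404)⁴/754 = 2·5.67×10⁻⁸·2.664×10¹⁰/754.

α/ε ≈ 4.01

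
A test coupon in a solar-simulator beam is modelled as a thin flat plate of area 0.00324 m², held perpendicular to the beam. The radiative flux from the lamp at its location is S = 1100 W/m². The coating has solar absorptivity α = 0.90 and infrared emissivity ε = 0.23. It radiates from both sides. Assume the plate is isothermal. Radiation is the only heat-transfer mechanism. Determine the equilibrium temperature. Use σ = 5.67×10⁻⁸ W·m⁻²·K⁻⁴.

T ≈ 441 K

At equilibrium, absorbed power = emitted power.
Absorbing cross-section = A = 0.003240 m²; emitting surface = 2A = 0.006480 m² (ratio 2).
αS·A_cross = εσ·A_surf·T⁴  ⇒  T⁴ = αS/(ε·2σ).
T⁴ = 0.900·1100/(0.23·2·5.67×10⁻⁸) = 3.796×10¹⁰ K⁴.
T = (3.796×10¹⁰)^(1/4).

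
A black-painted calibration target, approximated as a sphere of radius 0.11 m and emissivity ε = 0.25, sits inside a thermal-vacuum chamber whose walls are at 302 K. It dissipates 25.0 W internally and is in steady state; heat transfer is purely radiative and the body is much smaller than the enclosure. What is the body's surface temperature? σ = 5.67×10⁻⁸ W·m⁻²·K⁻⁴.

T ≈ 376 K

For a small grey body in a large enclosure, net radiated power = εσA(T⁴ − T_w⁴).
Steady state: P = εσA(T⁴ − T_w⁴) with A = 4πr² = 0.1521 m².
T⁴ = P/(εσA) + T_w⁴ = 25.0/(0.25·5.67×10⁻⁸·0.1521) + (302)⁴
    = 1.160×10¹⁰ + 8.318×10⁹ = 1.992×10¹⁰ K⁴.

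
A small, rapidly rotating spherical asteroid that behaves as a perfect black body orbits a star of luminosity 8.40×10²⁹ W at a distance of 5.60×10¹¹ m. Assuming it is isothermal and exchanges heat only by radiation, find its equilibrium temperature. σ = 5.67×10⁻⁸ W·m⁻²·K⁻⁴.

First find the stellar flux at distance d: S = L/(4πd²) = 8.40×10²⁹/(4π·(5.60×10¹¹)²) = 2.132×10⁵ W/m².
For an isothermal sphere, absorbed (1−a)S·πr² = emitted σ·4πr²·T⁴, so T⁴ = (1−a)S/(4σ).
T⁴ = 1.00·2.132×10⁵/(4·5.67×10⁻⁸) = 9.398×10¹¹ K⁴.

T ≈ 985 K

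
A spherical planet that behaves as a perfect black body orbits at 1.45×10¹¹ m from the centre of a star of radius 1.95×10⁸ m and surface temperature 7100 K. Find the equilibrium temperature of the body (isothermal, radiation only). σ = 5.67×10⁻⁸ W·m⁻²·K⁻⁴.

The star's surface emits σT_*⁴; at distance d the flux is S = σT_*⁴(R_*/d)².
S = 5.67×10⁻⁸·(7100)⁴·(1.95×10⁸/1.45×10¹¹)² = 260.6 W/m².
For an isothermal sphere T⁴ = (1−a)S/(4σ) = 1.149×10⁹ K⁴.

T ≈ 184 K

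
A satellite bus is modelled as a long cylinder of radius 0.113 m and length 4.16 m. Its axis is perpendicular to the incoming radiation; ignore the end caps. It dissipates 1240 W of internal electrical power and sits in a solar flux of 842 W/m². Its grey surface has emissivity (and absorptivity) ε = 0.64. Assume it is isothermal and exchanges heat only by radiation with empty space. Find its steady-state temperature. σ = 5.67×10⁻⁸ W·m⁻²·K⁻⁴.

At steady state, absorbed solar power + internal power = radiated power.
Absorbed: α·S·A_cross = 0.64·842·0.9402 = 506.6 W (cross-section 2rL).
Total input = 506.6 + 1240 = 1747 W.
Radiated: εσ·A_surf·T⁴ with A_surf = 2πrL = 2.954 m².
T⁴ = 1747/(0.64·5.67×10⁻⁸·2.954) = 1.630×10¹⁰ K⁴.

T ≈ 357 K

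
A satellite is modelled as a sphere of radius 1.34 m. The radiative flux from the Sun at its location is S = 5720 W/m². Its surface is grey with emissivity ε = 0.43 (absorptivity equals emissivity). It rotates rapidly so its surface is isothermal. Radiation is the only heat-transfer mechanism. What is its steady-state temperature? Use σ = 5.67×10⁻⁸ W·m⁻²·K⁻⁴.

T ≈ 399 K

At equilibrium, absorbed power = emitted power.
Absorbing cross-section = πr² = 5.641 m²; emitting surface = 4πr² = 22.56 m² (ratio 4).
εS·A_cross = εσ·A_surf·T⁴  ⇒  T⁴ = S/(4σ)   (ε cancels).
T⁴ = 5720/(4·5.67×10⁻⁸) = 2.522×10¹⁰ K⁴.
T = (2.522×10¹⁰)^(1/4).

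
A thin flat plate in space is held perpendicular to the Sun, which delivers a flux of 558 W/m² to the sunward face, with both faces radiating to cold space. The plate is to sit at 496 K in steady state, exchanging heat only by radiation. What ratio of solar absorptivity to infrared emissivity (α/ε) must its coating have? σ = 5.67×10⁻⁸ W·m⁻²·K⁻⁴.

Balance: αS·A = εσ·2A·T⁴ ⇒ α/ε = 2σT⁴/S.
α/ε = 2·5.67×10⁻⁸·(496)⁴/558 = 2·5.67×10⁻⁸·6.052×10¹⁰/558.

α/ε ≈ 12.3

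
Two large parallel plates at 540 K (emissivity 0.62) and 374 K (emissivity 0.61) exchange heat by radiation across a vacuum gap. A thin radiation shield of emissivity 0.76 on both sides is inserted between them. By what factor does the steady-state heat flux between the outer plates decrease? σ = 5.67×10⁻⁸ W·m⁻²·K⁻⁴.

Without shield: q₀ = σΔ(T⁴)/(1/ε₁+1/ε₂−1) with denominator 2.252.
With shield the two gaps are in series; the resistances add: (1/ε₁+1/ε_s−1)+(1/ε_s+1/ε₂−1) = 1.929+1.955 = 3.884.
Heat-flux ratio q₀/q = 3.884/2.252.

factor ≈ 1.72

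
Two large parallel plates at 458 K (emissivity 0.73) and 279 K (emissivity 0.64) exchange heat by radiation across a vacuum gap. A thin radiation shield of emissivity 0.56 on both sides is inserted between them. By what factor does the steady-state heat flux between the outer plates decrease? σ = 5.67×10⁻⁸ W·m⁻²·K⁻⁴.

factor ≈ 2.33

Without shield: q₀ = σΔ(T⁴)/(1/ε₁+1/ε₂−1) with denominator 1.932.
With shield the two gaps are in series; the resistances add: (1/ε₁+1/ε_s−1)+(1/ε_s+1/ε₂−1) = 2.156+2.348 = 4.504.
Heat-flux ratio q₀/q = 4.504/1.932.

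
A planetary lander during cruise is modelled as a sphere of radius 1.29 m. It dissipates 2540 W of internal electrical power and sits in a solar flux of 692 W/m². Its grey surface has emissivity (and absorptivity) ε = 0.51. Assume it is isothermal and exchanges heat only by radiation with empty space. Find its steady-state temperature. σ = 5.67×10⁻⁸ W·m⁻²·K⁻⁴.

T ≈ 292 K

At steady state, absorbed solar power + internal power = radiated power.
Absorbed: α·S·A_cross = 0.51·692·5.228 = 1845 W (cross-section πr²).
Total input = 1845 + 2540 = 4385 W.
Radiated: εσ·A_surf·T⁴ with A_surf = 4πr² = 20.91 m².
T⁴ = 4385/(0.51·5.67×10⁻⁸·20.91) = 7.252×10⁹ K⁴.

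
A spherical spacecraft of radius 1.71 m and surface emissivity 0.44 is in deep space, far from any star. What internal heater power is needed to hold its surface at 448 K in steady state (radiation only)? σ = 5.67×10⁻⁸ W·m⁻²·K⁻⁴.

P ≈ 36900 W

P = εσ·4πr²·T⁴.
4πr² = 36.75 m²; T⁴ = 4.028×10¹⁰ K⁴.
P = 0.44·5.67×10⁻⁸·36.75·4.028×10¹⁰.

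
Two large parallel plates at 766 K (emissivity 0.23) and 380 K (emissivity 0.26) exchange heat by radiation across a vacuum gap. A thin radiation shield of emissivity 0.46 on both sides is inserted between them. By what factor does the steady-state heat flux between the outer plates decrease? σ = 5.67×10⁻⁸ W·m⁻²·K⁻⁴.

Without shield: q₀ = σΔ(T⁴)/(1/ε₁+1/ε₂−1) with denominator 7.194.
With shield the two gaps are in series; the resistances add: (1/ε₁+1/ε_s−1)+(1/ε_s+1/ε₂−1) = 5.522+5.020 = 10.54.
Heat-flux ratio q₀/q = 10.54/7.194.

factor ≈ 1.47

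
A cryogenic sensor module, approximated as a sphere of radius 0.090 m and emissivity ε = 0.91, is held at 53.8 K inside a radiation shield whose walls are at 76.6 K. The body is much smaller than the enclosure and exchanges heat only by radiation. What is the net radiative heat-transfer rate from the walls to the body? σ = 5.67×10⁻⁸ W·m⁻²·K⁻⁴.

P_net ≈ 0.137 W

For a small grey body in a large enclosure: P_net = εσA(T_body⁴ − T_wall⁴).
A = 4πr² = 0.1018 m²; T_body⁴ − T_wall⁴ = 8.378×10⁶ − 3.443×10⁷ = -2.605×10⁷ K⁴.
|P_net| = 0.91·5.67×10⁻⁸·0.1018·2.605×10⁷.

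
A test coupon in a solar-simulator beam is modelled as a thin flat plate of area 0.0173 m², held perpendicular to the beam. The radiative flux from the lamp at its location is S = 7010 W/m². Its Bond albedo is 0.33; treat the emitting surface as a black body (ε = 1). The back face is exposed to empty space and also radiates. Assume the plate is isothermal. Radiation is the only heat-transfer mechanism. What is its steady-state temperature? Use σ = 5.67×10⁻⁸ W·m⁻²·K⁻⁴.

T ≈ 451 K

At equilibrium, absorbed power = emitted power.
Absorbing cross-section = A = 0.01730 m²; emitting surface = 2A = 0.03460 m² (ratio 2).
(1−a)S·A_cross = εσ·A_surf·T⁴  ⇒  T⁴ = (1−a)S/(2σ).
T⁴ = 0.670·7010/(2·5.67×10⁻⁸) = 4.142×10¹⁰ K⁴.
T = (4.142×10¹⁰)^(1/4).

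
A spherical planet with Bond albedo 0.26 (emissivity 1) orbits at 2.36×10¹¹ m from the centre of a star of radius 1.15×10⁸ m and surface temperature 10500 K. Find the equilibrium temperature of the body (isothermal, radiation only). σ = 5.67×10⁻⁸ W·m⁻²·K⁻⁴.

T ≈ 152 K

The star's surface emits σT_*⁴; at distance d the flux is S = σT_*⁴(R_*/d)².
S = 5.67×10⁻⁸·(10500)⁴·(1.15×10⁸/2.36×10¹¹)² = 163.6 W/m².
For an isothermal sphere T⁴ = (1−a)S/(4σ) = 5.340×10⁸ K⁴.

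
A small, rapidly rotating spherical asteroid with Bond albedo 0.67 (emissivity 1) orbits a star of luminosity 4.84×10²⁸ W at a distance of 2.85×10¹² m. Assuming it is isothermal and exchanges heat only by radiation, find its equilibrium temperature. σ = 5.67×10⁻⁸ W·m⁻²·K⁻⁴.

First find the stellar flux at distance d: S = L/(4πd²) = 4.84×10²⁸/(4π·(2.85×10¹²)²) = 474.2 W/m².
For an isothermal sphere, absorbed (1−a)S·πr² = emitted σ·4πr²·T⁴, so T⁴ = (1−a)S/(4σ).
T⁴ = 0.330·474.2/(4·5.67×10⁻⁸) = 6.899×10⁸ K⁴.

T ≈ 162 K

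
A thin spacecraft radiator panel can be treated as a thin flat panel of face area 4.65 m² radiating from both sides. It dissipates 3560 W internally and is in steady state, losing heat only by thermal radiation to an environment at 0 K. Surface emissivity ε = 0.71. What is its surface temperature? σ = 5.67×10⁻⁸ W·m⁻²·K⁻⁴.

Steady state: internal power = radiated power, P = εσA T⁴.
Radiating area A = 2·4.65 = 9.300 m².
T⁴ = P/(εσA) = 3560/(0.71·5.67×10⁻⁸·9.300) = 9.509×10⁹ K⁴.
T = (9.509×10⁹)^(1/4).

T ≈ 312 K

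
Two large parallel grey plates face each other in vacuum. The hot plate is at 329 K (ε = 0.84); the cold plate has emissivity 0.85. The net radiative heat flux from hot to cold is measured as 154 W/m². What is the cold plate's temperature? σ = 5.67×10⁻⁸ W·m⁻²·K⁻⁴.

T₂ ≈ 299 K

q = σ(T₁⁴ − T₂⁴)/(1/ε₁ + 1/ε₂ − 1); denominator = 1.367.
T₂⁴ = T₁⁴ − q·(1/ε₁+1/ε₂−1)/σ = 1.172×10¹⁰ − 154·1.367/5.67×10⁻⁸
    = 8.003×10⁹ K⁴.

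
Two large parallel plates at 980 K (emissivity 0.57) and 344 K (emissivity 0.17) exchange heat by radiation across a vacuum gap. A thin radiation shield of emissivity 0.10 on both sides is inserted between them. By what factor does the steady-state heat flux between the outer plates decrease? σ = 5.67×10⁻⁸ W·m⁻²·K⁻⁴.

Without shield: q₀ = σΔ(T⁴)/(1/ε₁+1/ε₂−1) with denominator 6.637.
With shield the two gaps are in series; the resistances add: (1/ε₁+1/ε_s−1)+(1/ε_s+1/ε₂−1) = 10.75+14.88 = 25.64.
Heat-flux ratio q₀/q = 25.64/6.637.

factor ≈ 3.86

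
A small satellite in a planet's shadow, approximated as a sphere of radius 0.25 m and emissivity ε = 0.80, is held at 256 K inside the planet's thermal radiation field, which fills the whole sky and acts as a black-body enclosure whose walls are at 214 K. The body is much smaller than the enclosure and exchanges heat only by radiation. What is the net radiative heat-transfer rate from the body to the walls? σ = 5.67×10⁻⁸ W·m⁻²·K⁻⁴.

For a small grey body in a large enclosure: P_net = εσA(T_body⁴ − T_wall⁴).
A = 4πr² = 0.7854 m²; T_body⁴ − T_wall⁴ = 4.295×10⁹ − 2.097×10⁹ = 2.198×10⁹ K⁴.
|P_net| = 0.80·5.67×10⁻⁸·0.7854·2.198×10⁹.

P_net ≈ 78.3 W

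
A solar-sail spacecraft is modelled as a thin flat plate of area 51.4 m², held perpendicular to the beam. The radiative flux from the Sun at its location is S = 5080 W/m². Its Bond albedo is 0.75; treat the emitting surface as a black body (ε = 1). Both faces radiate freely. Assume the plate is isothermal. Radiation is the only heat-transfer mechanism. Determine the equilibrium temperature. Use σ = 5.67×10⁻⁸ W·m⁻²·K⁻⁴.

T ≈ 325 K

At equilibrium, absorbed power = emitted power.
Absorbing cross-section = A = 51.40 m²; emitting surface = 2A = 102.8 m² (ratio 2).
(1−a)S·A_cross = εσ·A_surf·T⁴  ⇒  T⁴ = (1−a)S/(2σ).
T⁴ = 0.250·5080/(2·5.67×10⁻⁸) = 1.120×10¹⁰ K⁴.
T = (1.120×10¹⁰)^(1/4).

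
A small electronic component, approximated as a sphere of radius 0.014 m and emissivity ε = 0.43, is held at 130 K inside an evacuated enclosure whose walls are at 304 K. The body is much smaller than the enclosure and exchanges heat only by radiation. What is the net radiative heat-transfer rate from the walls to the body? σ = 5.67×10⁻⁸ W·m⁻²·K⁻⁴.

P_net ≈ 0.496 W

For a small grey body in a large enclosure: P_net = εσA(T_body⁴ − T_wall⁴).
A = 4πr² = 0.002463 m²; T_body⁴ − T_wall⁴ = 2.856×10⁸ − 8.541×10⁹ = -8.255×10⁹ K⁴.
|P_net| = 0.43·5.67×10⁻⁸·0.002463·8.255×10⁹.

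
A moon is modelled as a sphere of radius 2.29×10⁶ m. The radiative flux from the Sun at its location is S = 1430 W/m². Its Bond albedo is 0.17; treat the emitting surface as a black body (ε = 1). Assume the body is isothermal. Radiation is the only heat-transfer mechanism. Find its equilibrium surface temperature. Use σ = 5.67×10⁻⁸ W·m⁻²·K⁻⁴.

T ≈ 269 K

At equilibrium, absorbed power = emitted power.
Absorbing cross-section = πr² = 1.647×10¹³ m²; emitting surface = 4πr² = 6.590×10¹³ m² (ratio 4).
(1−a)S·A_cross = εσ·A_surf·T⁴  ⇒  T⁴ = (1−a)S/(4σ).
T⁴ = 0.830·1430/(4·5.67×10⁻⁸) = 5.233×10⁹ K⁴.
T = (5.233×10⁹)^(1/4).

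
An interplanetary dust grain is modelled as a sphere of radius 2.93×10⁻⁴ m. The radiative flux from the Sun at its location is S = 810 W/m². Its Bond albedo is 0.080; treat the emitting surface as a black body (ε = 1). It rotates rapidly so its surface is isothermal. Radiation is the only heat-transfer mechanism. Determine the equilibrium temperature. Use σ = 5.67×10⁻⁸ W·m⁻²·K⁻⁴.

T ≈ 239 K

At equilibrium, absorbed power = emitted power.
Absorbing cross-section = πr² = 2.697×10⁻⁷ m²; emitting surface = 4πr² = 1.079×10⁻⁶ m² (ratio 4).
(1−a)S·A_cross = εσ·A_surf·T⁴  ⇒  T⁴ = (1−a)S/(4σ).
T⁴ = 0.920·810/(4·5.67×10⁻⁸) = 3.286×10⁹ K⁴.
T = (3.286×10⁹)^(1/4).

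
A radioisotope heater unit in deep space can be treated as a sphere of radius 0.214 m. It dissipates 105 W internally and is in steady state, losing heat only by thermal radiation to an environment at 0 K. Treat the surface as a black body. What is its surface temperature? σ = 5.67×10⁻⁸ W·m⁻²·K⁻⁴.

T ≈ 238 K

Steady state: internal power = radiated power, P = εσA T⁴.
Radiating area A = 4πr² = 0.5755 m².
T⁴ = P/(εσA) = 105/(1.0·5.67×10⁻⁸·0.5755) = 3.218×10⁹ K⁴.
T = (3.218×10⁹)^(1/4).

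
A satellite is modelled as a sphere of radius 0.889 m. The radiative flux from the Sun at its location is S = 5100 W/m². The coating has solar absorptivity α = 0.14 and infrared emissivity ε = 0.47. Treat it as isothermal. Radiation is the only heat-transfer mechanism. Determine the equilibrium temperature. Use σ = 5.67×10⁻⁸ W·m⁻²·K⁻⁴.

At equilibrium, absorbed power = emitted power.
Absorbing cross-section = πr² = 2.483 m²; emitting surface = 4πr² = 9.931 m² (ratio 4).
αS·A_cross = εσ·A_surf·T⁴  ⇒  T⁴ = αS/(ε·4σ).
T⁴ = 0.140·5100/(0.47·4·5.67×10⁻⁸) = 6.698×10⁹ K⁴.
T = (6.698×10⁹)^(1/4).

T ≈ 286 K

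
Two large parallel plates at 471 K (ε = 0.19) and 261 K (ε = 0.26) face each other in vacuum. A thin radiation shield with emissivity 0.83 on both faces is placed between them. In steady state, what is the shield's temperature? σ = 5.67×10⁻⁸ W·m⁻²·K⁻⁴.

T_s ≈ 392 K

In steady state the net flux on the hot side equals that on the cold side.
σ(T₁⁴−T_s⁴)/D₁ = σ(T_s⁴−T₂⁴)/D₂, with D₁ = 1/ε₁+1/ε_s−1 = 5.468, D₂ = 1/ε_s+1/ε₂−1 = 4.051.
Solve for T_s⁴: T_s⁴ = (D₂·T₁⁴ + D₁·T₂⁴)/(D₁+D₂) = 2.361×10¹⁰ K⁴.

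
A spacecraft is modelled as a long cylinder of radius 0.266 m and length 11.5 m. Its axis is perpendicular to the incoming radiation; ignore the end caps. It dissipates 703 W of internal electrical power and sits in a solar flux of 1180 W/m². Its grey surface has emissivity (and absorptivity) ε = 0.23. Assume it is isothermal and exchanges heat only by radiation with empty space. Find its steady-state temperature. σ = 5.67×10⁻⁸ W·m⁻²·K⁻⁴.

At steady state, absorbed solar power + internal power = radiated power.
Absorbed: α·S·A_cross = 0.23·1180·6.118 = 1660 W (cross-section 2rL).
Total input = 1660 + 703 = 2363 W.
Radiated: εσ·A_surf·T⁴ with A_surf = 2πrL = 19.22 m².
T⁴ = 2363/(0.23·5.67×10⁻⁸·19.22) = 9.429×10⁹ K⁴.

T ≈ 312 K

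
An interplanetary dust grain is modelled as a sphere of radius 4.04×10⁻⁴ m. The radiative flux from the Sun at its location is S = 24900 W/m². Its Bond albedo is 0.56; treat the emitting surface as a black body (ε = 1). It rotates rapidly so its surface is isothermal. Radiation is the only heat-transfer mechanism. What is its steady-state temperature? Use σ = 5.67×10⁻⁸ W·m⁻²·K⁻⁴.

T ≈ 469 K

At equilibrium, absorbed power = emitted power.
Absorbing cross-section = πr² = 5.128×10⁻⁷ m²; emitting surface = 4πr² = 2.051×10⁻⁶ m² (ratio 4).
(1−a)S·A_cross = εσ·A_surf·T⁴  ⇒  T⁴ = (1−a)S/(4σ).
T⁴ = 0.440·24900/(4·5.67×10⁻⁸) = 4.831×10¹⁰ K⁴.
T = (4.831×10¹⁰)^(1/4).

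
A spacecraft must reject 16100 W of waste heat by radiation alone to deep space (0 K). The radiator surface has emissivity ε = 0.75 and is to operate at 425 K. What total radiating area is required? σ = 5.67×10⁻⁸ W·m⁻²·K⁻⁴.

A ≈ 11.6 m²

P = εσA T⁴ ⇒ A = P/(εσT⁴).
T⁴ = 3.263×10¹⁰ K⁴.
A = 16100/(0.75 × 5.67×10⁻⁸ × 3.263×10¹⁰).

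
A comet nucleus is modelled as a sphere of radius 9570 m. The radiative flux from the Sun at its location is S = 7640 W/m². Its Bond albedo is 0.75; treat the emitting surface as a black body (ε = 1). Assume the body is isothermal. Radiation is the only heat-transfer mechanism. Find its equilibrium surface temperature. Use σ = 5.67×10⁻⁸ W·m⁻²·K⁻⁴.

At equilibrium, absorbed power = emitted power.
Absorbing cross-section = πr² = 2.877×10⁸ m²; emitting surface = 4πr² = 1.151×10⁹ m² (ratio 4).
(1−a)S·A_cross = εσ·A_surf·T⁴  ⇒  T⁴ = (1−a)S/(4σ).
T⁴ = 0.250·7640/(4·5.67×10⁻⁸) = 8.422×10⁹ K⁴.
T = (8.422×10⁹)^(1/4).

T ≈ 303 K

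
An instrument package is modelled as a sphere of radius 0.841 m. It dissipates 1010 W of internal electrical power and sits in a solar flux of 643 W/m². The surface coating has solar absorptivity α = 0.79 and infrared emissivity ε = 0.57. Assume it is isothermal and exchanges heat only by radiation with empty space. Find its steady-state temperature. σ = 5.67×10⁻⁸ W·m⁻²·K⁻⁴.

T ≈ 294 K

At steady state, absorbed solar power + internal power = radiated power.
Absorbed: α·S·A_cross = 0.79·643·2.222 = 1129 W (cross-section πr²).
Total input = 1129 + 1010 = 2139 W.
Radiated: εσ·A_surf·T⁴ with A_surf = 4πr² = 8.888 m².
T⁴ = 2139/(0.57·5.67×10⁻⁸·8.888) = 7.445×10⁹ K⁴.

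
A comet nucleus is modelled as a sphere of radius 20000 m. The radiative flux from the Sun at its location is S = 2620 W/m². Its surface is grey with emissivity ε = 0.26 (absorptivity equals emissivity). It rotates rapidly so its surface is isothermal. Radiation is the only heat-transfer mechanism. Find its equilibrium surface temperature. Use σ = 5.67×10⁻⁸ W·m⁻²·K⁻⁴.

T ≈ 328 K

At equilibrium, absorbed power = emitted power.
Absorbing cross-section = πr² = 1.257×10⁹ m²; emitting surface = 4πr² = 5.027×10⁹ m² (ratio 4).
εS·A_cross = εσ·A_surf·T⁴  ⇒  T⁴ = S/(4σ)   (ε cancels).
T⁴ = 2620/(4·5.67×10⁻⁸) = 1.155×10¹⁰ K⁴.
T = (1.155×10¹⁰)^(1/4).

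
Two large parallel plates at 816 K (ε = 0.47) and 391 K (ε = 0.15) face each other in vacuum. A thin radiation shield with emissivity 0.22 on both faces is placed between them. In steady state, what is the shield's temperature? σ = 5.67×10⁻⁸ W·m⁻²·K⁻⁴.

T_s ≈ 736 K

In steady state the net flux on the hot side equals that on the cold side.
σ(T₁⁴−T_s⁴)/D₁ = σ(T_s⁴−T₂⁴)/D₂, with D₁ = 1/ε₁+1/ε_s−1 = 5.673, D₂ = 1/ε_s+1/ε₂−1 = 10.21.
Solve for T_s⁴: T_s⁴ = (D₂·T₁⁴ + D₁·T₂⁴)/(D₁+D₂) = 2.934×10¹¹ K⁴.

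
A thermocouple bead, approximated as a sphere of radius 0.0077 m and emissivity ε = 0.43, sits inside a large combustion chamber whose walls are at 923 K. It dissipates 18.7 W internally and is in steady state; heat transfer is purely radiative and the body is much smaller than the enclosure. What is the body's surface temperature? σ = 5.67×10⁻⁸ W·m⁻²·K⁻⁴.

T ≈ 1150 K

For a small grey body in a large enclosure, net radiated power = εσA(T⁴ − T_w⁴).
Steady state: P = εσA(T⁴ − T_w⁴) with A = 4πr² = 7.451×10⁻⁴ m².
T⁴ = P/(εσA) + T_w⁴ = 18.7/(0.43·5.67×10⁻⁸·7.451×10⁻⁴) + (923)⁴
    = 1.029×10¹² + 7.258×10¹¹ = 1.755×10¹² K⁴.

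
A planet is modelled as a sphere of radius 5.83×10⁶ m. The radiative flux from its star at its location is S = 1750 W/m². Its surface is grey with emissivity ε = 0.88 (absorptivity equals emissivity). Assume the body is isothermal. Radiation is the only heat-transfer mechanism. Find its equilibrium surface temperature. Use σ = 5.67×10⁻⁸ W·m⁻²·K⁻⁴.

At equilibrium, absorbed power = emitted power.
Absorbing cross-section = πr² = 1.068×10¹⁴ m²; emitting surface = 4πr² = 4.271×10¹⁴ m² (ratio 4).
εS·A_cross = εσ·A_surf·T⁴  ⇒  T⁴ = S/(4σ)   (ε cancels).
T⁴ = 1750/(4·5.67×10⁻⁸) = 7.716×10⁹ K⁴.
T = (7.716×10⁹)^(1/4).

T ≈ 296 K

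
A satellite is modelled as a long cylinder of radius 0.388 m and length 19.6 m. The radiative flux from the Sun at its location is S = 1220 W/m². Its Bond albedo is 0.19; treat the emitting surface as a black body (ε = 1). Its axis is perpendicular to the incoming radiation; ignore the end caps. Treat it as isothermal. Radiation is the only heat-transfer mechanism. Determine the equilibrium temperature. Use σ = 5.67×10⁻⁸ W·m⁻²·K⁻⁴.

T ≈ 273 K

At equilibrium, absorbed power = emitted power.
Absorbing cross-section = 2rL = 15.21 m²; emitting surface = 2πrL = 47.78 m² (ratio π).
(1−a)S·A_cross = εσ·A_surf·T⁴  ⇒  T⁴ = (1−a)S/(πσ).
T⁴ = 0.810·1220/(π·5.67×10⁻⁸) = 5.548×10⁹ K⁴.
T = (5.548×10⁹)^(1/4).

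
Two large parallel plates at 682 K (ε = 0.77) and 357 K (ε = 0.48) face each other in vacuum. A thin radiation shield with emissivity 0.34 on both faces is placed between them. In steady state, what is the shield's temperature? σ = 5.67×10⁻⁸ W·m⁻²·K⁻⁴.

In steady state the net flux on the hot side equals that on the cold side.
σ(T₁⁴−T_s⁴)/D₁ = σ(T_s⁴−T₂⁴)/D₂, with D₁ = 1/ε₁+1/ε_s−1 = 3.240, D₂ = 1/ε_s+1/ε₂−1 = 4.025.
Solve for T_s⁴: T_s⁴ = (D₂·T₁⁴ + D₁·T₂⁴)/(D₁+D₂) = 1.271×10¹¹ K⁴.

T_s ≈ 597 K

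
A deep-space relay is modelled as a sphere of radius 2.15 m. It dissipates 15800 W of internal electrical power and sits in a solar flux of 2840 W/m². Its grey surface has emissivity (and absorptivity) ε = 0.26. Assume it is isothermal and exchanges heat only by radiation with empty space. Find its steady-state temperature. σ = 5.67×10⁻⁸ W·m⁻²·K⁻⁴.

T ≈ 420 K

At steady state, absorbed solar power + internal power = radiated power.
Absorbed: α·S·A_cross = 0.26·2840·14.52 = 10720 W (cross-section πr²).
Total input = 10720 + 15800 = 26520 W.
Radiated: εσ·A_surf·T⁴ with A_surf = 4πr² = 58.09 m².
T⁴ = 26520/(0.26·5.67×10⁻⁸·58.09) = 3.097×10¹⁰ K⁴.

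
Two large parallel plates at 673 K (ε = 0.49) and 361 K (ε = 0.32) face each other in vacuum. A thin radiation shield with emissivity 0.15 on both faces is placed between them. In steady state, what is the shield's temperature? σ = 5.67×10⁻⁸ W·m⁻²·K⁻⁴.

T_s ≈ 585 K

In steady state the net flux on the hot side equals that on the cold side.
σ(T₁⁴−T_s⁴)/D₁ = σ(T_s⁴−T₂⁴)/D₂, with D₁ = 1/ε₁+1/ε_s−1 = 7.707, D₂ = 1/ε_s+1/ε₂−1 = 8.792.
Solve for T_s⁴: T_s⁴ = (D₂·T₁⁴ + D₁·T₂⁴)/(D₁+D₂) = 1.172×10¹¹ K⁴.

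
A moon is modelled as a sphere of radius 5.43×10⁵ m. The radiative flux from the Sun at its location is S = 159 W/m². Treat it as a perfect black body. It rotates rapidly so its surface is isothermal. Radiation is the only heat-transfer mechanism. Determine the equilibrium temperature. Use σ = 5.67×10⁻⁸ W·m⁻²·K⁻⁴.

At equilibrium, absorbed power = emitted power.
Absorbing cross-section = πr² = 9.263×10¹¹ m²; emitting surface = 4πr² = 3.705×10¹² m² (ratio 4).
S·A_cross = εσ·A_surf·T⁴  ⇒  T⁴ = S/(4σ).
T⁴ = 1.00·159/(4·5.67×10⁻⁸) = 7.011×10⁸ K⁴.
T = (7.011×10⁸)^(1/4).

T ≈ 163 K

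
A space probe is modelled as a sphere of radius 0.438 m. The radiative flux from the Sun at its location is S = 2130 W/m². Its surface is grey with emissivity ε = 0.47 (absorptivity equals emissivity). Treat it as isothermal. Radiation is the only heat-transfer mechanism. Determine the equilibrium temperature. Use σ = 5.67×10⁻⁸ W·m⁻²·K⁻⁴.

T ≈ 311 K

At equilibrium, absorbed power = emitted power.
Absorbing cross-section = πr² = 0.6027 m²; emitting surface = 4πr² = 2.411 m² (ratio 4).
εS·A_cross = εσ·A_surf·T⁴  ⇒  T⁴ = S/(4σ)   (ε cancels).
T⁴ = 2130/(4·5.67×10⁻⁸) = 9.392×10⁹ K⁴.
T = (9.392×10⁹)^(1/4).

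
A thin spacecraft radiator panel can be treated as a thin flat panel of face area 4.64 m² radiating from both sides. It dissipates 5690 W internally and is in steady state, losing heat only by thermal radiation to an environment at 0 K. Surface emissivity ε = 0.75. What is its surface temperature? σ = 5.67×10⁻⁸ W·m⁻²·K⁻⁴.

Steady state: internal power = radiated power, P = εσA T⁴.
Radiating area A = 2·4.64 = 9.280 m².
T⁴ = P/(εσA) = 5690/(0.75·5.67×10⁻⁸·9.280) = 1.442×10¹⁰ K⁴.
T = (1.442×10¹⁰)^(1/4).

T ≈ 347 K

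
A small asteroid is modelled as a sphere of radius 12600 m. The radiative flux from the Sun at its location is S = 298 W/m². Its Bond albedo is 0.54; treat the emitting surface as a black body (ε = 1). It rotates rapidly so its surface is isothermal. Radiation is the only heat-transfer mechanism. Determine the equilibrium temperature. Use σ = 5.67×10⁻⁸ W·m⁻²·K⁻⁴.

T ≈ 157 K

At equilibrium, absorbed power = emitted power.
Absorbing cross-section = πr² = 4.988×10⁸ m²; emitting surface = 4πr² = 1.995×10⁹ m² (ratio 4).
(1−a)S·A_cross = εσ·A_surf·T⁴  ⇒  T⁴ = (1−a)S/(4σ).
T⁴ = 0.460·298/(4·5.67×10⁻⁸) = 6.044×10⁸ K⁴.
T = (6.044×10⁸)^(1/4).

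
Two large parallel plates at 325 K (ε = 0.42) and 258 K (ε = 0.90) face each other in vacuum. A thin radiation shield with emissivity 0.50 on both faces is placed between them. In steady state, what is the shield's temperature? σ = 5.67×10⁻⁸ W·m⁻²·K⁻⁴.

In steady state the net flux on the hot side equals that on the cold side.
σ(T₁⁴−T_s⁴)/D₁ = σ(T_s⁴−T₂⁴)/D₂, with D₁ = 1/ε₁+1/ε_s−1 = 3.381, D₂ = 1/ε_s+1/ε₂−1 = 2.111.
Solve for T_s⁴: T_s⁴ = (D₂·T₁⁴ + D₁·T₂⁴)/(D₁+D₂) = 7.016×10⁹ K⁴.

T_s ≈ 289 K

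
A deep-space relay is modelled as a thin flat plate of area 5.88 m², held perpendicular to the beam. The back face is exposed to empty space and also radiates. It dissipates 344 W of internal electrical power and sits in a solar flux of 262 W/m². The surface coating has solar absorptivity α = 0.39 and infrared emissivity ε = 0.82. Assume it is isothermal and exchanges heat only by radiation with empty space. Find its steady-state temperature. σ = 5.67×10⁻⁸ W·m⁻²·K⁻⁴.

At steady state, absorbed solar power + internal power = radiated power.
Absorbed: α·S·A_cross = 0.39·262·5.880 = 600.8 W (cross-section A).
Total input = 600.8 + 344 = 944.8 W.
Radiated: εσ·A_surf·T⁴ with A_surf = 2A = 11.76 m².
T⁴ = 944.8/(0.82·5.67×10⁻⁸·11.76) = 1.728×10⁹ K⁴.

T ≈ 204 K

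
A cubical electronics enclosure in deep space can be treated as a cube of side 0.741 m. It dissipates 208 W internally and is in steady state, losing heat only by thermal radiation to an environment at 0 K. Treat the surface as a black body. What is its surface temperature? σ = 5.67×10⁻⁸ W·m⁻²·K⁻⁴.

Steady state: internal power = radiated power, P = εσA T⁴.
Radiating area A = 6L² = 3.294 m².
T⁴ = P/(εσA) = 208/(1.0·5.67×10⁻⁸·3.294) = 1.114×10⁹ K⁴.
T = (1.114×10⁹)^(1/4).

T ≈ 183 K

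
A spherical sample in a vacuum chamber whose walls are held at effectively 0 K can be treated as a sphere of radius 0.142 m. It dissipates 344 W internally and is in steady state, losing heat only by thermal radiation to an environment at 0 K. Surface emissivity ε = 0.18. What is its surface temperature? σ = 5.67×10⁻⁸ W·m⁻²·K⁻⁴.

T ≈ 604 K

Steady state: internal power = radiated power, P = εσA T⁴.
Radiating area A = 4πr² = 0.2534 m².
T⁴ = P/(εσA) = 344/(0.18·5.67×10⁻⁸·0.2534) = 1.330×10¹¹ K⁴.
T = (1.330×10¹¹)^(1/4).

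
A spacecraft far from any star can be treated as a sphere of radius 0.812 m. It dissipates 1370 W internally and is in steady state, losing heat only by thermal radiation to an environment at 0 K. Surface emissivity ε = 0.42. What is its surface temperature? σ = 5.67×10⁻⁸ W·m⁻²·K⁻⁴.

T ≈ 289 K

Steady state: internal power = radiated power, P = εσA T⁴.
Radiating area A = 4πr² = 8.286 m².
T⁴ = P/(εσA) = 1370/(0.42·5.67×10⁻⁸·8.286) = 6.943×10⁹ K⁴.
T = (6.943×10⁹)^(1/4).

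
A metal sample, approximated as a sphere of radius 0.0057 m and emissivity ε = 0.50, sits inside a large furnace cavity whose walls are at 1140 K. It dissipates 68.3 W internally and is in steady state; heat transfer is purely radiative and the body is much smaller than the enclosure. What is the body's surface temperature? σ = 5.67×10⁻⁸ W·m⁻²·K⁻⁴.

For a small grey body in a large enclosure, net radiated power = εσA(T⁴ − T_w⁴).
Steady state: P = εσA(T⁴ − T_w⁴) with A = 4πr² = 4.083×10⁻⁴ m².
T⁴ = P/(εσA) + T_w⁴ = 68.3/(0.50·5.67×10⁻⁸·4.083×10⁻⁴) + (1140)⁴
    = 5.901×10¹² + 1.689×10¹² = 7.590×10¹² K⁴.

T ≈ 1660 K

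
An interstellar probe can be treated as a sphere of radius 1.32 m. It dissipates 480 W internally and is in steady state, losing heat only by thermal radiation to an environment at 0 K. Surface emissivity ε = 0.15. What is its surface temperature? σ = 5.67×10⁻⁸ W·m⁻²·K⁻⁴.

T ≈ 225 K

Steady state: internal power = radiated power, P = εσA T⁴.
Radiating area A = 4πr² = 21.90 m².
T⁴ = P/(εσA) = 480/(0.15·5.67×10⁻⁸·21.90) = 2.578×10⁹ K⁴.
T = (2.578×10⁹)^(1/4).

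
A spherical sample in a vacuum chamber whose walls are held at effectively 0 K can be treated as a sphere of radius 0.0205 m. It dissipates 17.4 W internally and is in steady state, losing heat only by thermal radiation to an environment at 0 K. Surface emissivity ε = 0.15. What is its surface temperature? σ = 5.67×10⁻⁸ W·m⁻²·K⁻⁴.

Steady state: internal power = radiated power, P = εσA T⁴.
Radiating area A = 4πr² = 0.005281 m².
T⁴ = P/(εσA) = 17.4/(0.15·5.67×10⁻⁸·0.005281) = 3.874×10¹¹ K⁴.
T = (3.874×10¹¹)^(1/4).

T ≈ 789 K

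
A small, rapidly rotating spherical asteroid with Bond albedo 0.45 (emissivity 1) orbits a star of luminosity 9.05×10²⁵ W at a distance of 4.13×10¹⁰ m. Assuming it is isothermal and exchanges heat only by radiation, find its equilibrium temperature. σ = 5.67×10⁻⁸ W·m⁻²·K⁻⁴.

T ≈ 318 K

First find the stellar flux at distance d: S = L/(4πd²) = 9.05×10²⁵/(4π·(4.13×10¹⁰)²) = 4222 W/m².
For an isothermal sphere, absorbed (1−a)S·πr² = emitted σ·4πr²·T⁴, so T⁴ = (1−a)S/(4σ).
T⁴ = 0.550·4222/(4·5.67×10⁻⁸) = 1.024×10¹⁰ K⁴.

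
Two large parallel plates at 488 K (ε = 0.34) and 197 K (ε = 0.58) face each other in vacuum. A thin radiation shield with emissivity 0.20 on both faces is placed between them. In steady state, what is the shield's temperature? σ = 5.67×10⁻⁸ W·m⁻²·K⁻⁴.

T_s ≈ 403 K

In steady state the net flux on the hot side equals that on the cold side.
σ(T₁⁴−T_s⁴)/D₁ = σ(T_s⁴−T₂⁴)/D₂, with D₁ = 1/ε₁+1/ε_s−1 = 6.941, D₂ = 1/ε_s+1/ε₂−1 = 5.724.
Solve for T_s⁴: T_s⁴ = (D₂·T₁⁴ + D₁·T₂⁴)/(D₁+D₂) = 2.646×10¹⁰ K⁴.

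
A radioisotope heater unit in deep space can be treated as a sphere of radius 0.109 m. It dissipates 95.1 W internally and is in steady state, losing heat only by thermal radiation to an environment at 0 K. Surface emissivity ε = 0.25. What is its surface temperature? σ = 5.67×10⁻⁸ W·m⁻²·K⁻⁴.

T ≈ 460 K

Steady state: internal power = radiated power, P = εσA T⁴.
Radiating area A = 4πr² = 0.1493 m².
T⁴ = P/(εσA) = 95.1/(0.25·5.67×10⁻⁸·0.1493) = 4.494×10¹⁰ K⁴.
T = (4.494×10¹⁰)^(1/4).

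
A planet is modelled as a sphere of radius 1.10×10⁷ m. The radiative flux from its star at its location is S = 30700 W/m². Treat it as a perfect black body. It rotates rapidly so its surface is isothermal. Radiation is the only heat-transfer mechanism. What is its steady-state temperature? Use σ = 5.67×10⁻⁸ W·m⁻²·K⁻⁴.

At equilibrium, absorbed power = emitted power.
Absorbing cross-section = πr² = 3.801×10¹⁴ m²; emitting surface = 4πr² = 1.521×10¹⁵ m² (ratio 4).
S·A_cross = εσ·A_surf·T⁴  ⇒  T⁴ = S/(4σ).
T⁴ = 1.00·30700/(4·5.67×10⁻⁸) = 1.354×10¹¹ K⁴.
T = (1.354×10¹¹)^(1/4).

T ≈ 607 K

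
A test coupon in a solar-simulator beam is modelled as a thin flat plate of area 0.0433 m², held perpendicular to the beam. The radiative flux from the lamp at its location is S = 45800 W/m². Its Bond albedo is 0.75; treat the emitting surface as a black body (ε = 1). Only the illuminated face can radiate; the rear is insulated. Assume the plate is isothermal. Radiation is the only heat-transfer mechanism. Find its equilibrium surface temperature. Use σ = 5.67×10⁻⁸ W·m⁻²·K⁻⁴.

At equilibrium, absorbed power = emitted power.
Absorbing cross-section = A = 0.04330 m²; emitting surface = A = 0.04330 m² (ratio 1).
(1−a)S·A_cross = εσ·A_surf·T⁴  ⇒  T⁴ = (1−a)S/(1σ).
T⁴ = 0.250·45800/(1·5.67×10⁻⁸) = 2.019×10¹¹ K⁴.
T = (2.019×10¹¹)^(1/4).

T ≈ 670 K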